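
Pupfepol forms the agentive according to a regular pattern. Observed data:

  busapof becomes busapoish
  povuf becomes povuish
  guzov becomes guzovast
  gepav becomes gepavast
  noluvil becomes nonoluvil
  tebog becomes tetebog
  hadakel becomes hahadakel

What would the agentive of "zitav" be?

busapof and guzov both have last vowel 'o' yet inflect differently (busapoish, guzovast), so the last vowel is not what conditions the rule; the final letter is.
"zitav" ends in -v. The stems ending in -v (guzov → guzovast, gepav → gepavast) add -ast.
The other patterns: stems ending in -f drop the final letter and add -ish; stems ending in -g or -l repeat the first consonant+vowel as a prefix.
So zitav → zitavast.

zitavast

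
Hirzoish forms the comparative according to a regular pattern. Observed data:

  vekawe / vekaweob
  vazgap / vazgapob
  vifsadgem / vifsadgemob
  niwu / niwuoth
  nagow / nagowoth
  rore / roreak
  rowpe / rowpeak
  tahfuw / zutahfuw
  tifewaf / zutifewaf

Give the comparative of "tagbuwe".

zutagbuwe

vekawe and rore both end in -e yet inflect differently (vekaweob, roreak), so the final letter is not what conditions the rule; the first letter is.
"tagbuwe" begins with t-. The stems beginning with t- (tahfuw → zutahfuw, tifewaf → zutifewaf) add the prefix zu-.
So tagbuwe → zutagbuwe.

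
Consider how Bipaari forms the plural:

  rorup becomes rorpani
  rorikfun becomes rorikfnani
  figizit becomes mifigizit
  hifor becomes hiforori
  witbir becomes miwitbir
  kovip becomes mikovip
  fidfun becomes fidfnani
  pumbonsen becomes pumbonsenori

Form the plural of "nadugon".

nadugonori

rorup and kovip both end in -p yet inflect differently (rorpani, mikovip), so the final letter is not what conditions the rule; the last vowel is.
"nadugon" has last vowel 'o'. The one such stem in the data (hifor → hiforori) adds -ori, so the same rule applies.
The other patterns: stems whose last vowel is 'u' delete the last vowel and add -ani; stems whose last vowel is 'i' add the prefix mi-.
So nadugon → nadugonori.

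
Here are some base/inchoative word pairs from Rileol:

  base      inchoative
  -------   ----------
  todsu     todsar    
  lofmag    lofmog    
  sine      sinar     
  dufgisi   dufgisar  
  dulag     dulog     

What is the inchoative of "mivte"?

dulag and dufgisi both begin with d- yet inflect differently (dulog, dufgisar), so the first letter is not what conditions the rule; whether the stem ends in a vowel or a consonant is.
"mivte" ends in a vowel. The stems ending in a vowel (todsu → todsar, sine → sinar, dufgisi → dufgisar) drop the final letter and add -ar.
The other pattern: stems ending in a consonant change the last vowel to 'o'.
So mivte → mivtar.

mivtar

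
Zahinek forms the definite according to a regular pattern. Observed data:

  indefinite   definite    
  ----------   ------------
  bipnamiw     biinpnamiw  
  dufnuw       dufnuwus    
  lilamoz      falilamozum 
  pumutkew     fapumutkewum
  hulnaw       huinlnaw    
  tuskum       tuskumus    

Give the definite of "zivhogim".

"zivhogim" has last vowel 'i'. The one such stem in the data (bipnamiw → biinpnamiw) inserts -in- after the first vowel (as does hulnaw), so the same rule applies.
The other patterns: stems whose last vowel is 'u' add -us; stems whose last vowel is 'e' or 'o' add fa- … -um around the stem.
So zivhogim → ziinvhogim.

ziinvhogim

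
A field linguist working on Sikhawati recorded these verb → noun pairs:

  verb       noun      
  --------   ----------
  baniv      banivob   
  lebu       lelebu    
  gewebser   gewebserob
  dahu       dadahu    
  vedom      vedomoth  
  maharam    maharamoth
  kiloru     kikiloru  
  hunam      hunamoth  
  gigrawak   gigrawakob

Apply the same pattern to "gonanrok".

gonanrokob

maharam and gigrawak both have last vowel 'a' yet inflect differently (maharamoth, gigrawakob), so the last vowel is not what conditions the rule; the final letter is.
"gonanrok" ends in -k. The one such stem in the data (gigrawak → gigrawakob) adds -ob, so the same rule applies.
The other patterns: stems ending in -m add -oth; stems ending in -u repeat the first consonant+vowel as a prefix.
So gonanrok → gonanrokob.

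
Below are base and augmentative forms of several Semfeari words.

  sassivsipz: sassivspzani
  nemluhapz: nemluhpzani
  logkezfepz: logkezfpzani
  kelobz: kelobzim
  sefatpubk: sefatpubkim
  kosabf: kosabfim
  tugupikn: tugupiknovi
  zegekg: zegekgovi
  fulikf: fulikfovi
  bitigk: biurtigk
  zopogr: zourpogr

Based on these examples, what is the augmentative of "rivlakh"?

rivlakhovi

sassivsipz and kelobz both end in -z yet inflect differently (sassivspzani, kelobzim), so the final letter is not what conditions the rule; the second-to-last letter is.
"rivlakh" has second-to-last letter 'k'. The stems whose second-to-last letter is 'k' (tugupikn → tugupiknovi, zegekg → zegekgovi, fulikf → fulikfovi) add -ovi.
The other patterns: stems whose second-to-last letter is 'p' delete the last vowel and add -ani; stems whose second-to-last letter is 'b' add -im; stems whose second-to-last letter is 'g' insert -ur- after the first vowel.
So rivlakh → rivlakhovi.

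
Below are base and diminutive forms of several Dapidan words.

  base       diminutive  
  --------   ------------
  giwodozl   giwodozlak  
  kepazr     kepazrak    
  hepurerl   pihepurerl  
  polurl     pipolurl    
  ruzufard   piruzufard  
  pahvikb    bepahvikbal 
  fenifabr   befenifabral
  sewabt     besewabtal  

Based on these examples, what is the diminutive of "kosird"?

pikosird

giwodozl and hepurerl both end in -l yet inflect differently (giwodozlak, pihepurerl), so the final letter is not what conditions the rule; the second-to-last letter is.
"kosird" has second-to-last letter 'r'. The stems whose second-to-last letter is 'r' (hepurerl → pihepurerl, polurl → pipolurl, ruzufard → piruzufard) add the prefix pi-.
The other patterns: stems whose second-to-last letter is 'z' add -ak; stems whose second-to-last letter is 'b' or 'k' add be- … -al around the stem.
So kosird → pikosird.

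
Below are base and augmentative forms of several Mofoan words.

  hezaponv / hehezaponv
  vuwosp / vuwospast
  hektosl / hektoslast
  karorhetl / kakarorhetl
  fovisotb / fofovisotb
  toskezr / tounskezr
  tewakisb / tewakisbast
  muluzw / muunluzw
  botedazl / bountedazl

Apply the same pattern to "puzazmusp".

botedazl and hektosl both end in -l yet inflect differently (bountedazl, hektoslast), so the final letter is not what conditions the rule; the second-to-last letter is.
"puzazmusp" has second-to-last letter 's'. The stems whose second-to-last letter is 's' (hektosl → hektoslast, vuwosp → vuwospast, tewakisb → tewakisbast) add -ast.
So puzazmusp → puzazmuspast.

puzazmuspast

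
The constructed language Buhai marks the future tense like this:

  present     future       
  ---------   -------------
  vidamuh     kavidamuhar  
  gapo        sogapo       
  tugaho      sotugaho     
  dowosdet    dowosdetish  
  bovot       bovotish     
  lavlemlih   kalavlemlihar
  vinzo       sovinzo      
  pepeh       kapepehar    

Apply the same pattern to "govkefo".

dowosdet and pepeh both have last vowel 'e' yet inflect differently (dowosdetish, kapepehar), so the last vowel is not what conditions the rule; the final letter is.
"govkefo" ends in -o. The stems ending in -o (vinzo → sovinzo, tugaho → sotugaho, gapo → sogapo) add the prefix so-.
The other patterns: stems ending in -t add -ish; stems ending in -h add ka- … -ar around the stem.
So govkefo → sogovkefo.

sogovkefo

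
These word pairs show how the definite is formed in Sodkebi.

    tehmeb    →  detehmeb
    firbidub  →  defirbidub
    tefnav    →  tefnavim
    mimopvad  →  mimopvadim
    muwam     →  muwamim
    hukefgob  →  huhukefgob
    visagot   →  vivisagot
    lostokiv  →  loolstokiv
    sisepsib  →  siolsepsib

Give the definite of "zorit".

tehmeb and hukefgob both end in -b yet inflect differently (detehmeb, huhukefgob), so the final letter is not what conditions the rule; the last vowel is.
"zorit" has last vowel 'i'. The stems whose last vowel is 'i' (lostokiv → loolstokiv, sisepsib → siolsepsib) insert -ol- after the first vowel.
So zorit → zoolrit.

zoolrit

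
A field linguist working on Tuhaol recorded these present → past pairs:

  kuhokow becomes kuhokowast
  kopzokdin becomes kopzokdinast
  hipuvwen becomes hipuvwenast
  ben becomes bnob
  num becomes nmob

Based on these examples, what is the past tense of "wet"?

kopzokdin and ben both end in -n yet inflect differently (kopzokdinast, bnob), so the final letter is not what conditions the rule; the number of vowels is.
"wet" has 1 vowel. The stems with 1 vowel (ben → bnob, num → nmob) delete the last vowel and add -ob.
The other pattern: stems with 3 vowels add -ast.
So wet → wtob.

wtob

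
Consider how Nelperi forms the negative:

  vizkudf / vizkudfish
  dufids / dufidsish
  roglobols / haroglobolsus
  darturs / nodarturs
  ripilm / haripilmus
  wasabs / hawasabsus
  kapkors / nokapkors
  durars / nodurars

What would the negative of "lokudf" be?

lokudfish

dufids and darturs both end in -s yet inflect differently (dufidsish, nodarturs), so the final letter is not what conditions the rule; the second-to-last letter is.
"lokudf" has second-to-last letter 'd'. The stems whose second-to-last letter is 'd' (vizkudf → vizkudfish, dufids → dufidsish) add -ish.
So lokudf → lokudfish.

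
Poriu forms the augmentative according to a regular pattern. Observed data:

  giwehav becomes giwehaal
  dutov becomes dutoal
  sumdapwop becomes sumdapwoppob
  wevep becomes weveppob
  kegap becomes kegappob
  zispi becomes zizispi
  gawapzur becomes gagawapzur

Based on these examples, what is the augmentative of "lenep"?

leneppob

dutov and sumdapwop both have last vowel 'o' yet inflect differently (dutoal, sumdapwoppob), so the last vowel is not what conditions the rule; the final letter is.
"lenep" ends in -p. The stems ending in -p (sumdapwop → sumdapwoppob, wevep → weveppob, kegap → kegappob) double the final consonant and add -ob.
So lenep → leneppob.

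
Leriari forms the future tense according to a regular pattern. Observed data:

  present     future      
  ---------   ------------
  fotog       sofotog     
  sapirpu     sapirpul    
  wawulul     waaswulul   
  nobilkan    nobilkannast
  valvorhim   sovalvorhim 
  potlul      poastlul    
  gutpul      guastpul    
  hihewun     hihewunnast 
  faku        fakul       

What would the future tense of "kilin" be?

sapirpu and potlul both have last vowel 'u' yet inflect differently (sapirpul, poastlul), so the last vowel is not what conditions the rule; the final letter is.
"kilin" ends in -n. The stems ending in -n (nobilkan → nobilkannast, hihewun → hihewunnast) double the final consonant and add -ast.
The other patterns: stems ending in -u drop the final letter and add -ul; stems ending in -l insert -as- after the first vowel; stems ending in -g or -m add the prefix so-.
So kilin → kilinnast.

kilinnast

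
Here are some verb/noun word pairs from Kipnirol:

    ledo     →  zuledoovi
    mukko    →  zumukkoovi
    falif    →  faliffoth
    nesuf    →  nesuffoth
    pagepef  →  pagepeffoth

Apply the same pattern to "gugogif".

ledo and falif both have 2 vowels yet inflect differently (zuledoovi, faliffoth), so the number of vowels is not what conditions the rule; the final letter is.
"gugogif" ends in -f. The stems ending in -f (falif → faliffoth, nesuf → nesuffoth, pagepef → pagepeffoth) double the final consonant and add -oth.
So gugogif → gugogiffoth.

gugogiffoth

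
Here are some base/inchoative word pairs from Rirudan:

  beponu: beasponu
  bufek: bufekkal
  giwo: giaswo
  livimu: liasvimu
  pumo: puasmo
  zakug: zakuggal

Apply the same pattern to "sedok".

sedokkal

zakug and beponu both have last vowel 'u' yet inflect differently (zakuggal, beasponu), so the last vowel is not what conditions the rule; whether the stem ends in a vowel or a consonant is.
"sedok" ends in a consonant. The stems ending in a consonant (zakug → zakuggal, bufek → bufekkal) double the final consonant and add -al.
The other pattern: stems ending in a vowel insert -as- after the first vowel.
So sedok → sedokkal.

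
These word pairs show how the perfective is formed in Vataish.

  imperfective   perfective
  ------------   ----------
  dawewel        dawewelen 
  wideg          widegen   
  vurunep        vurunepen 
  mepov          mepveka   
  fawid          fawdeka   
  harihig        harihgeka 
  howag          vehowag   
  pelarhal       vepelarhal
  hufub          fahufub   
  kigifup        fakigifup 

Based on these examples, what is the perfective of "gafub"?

fagafub

wideg and harihig both end in -g yet inflect differently (widegen, harihgeka), so the final letter is not what conditions the rule; the last vowel is.
"gafub" has last vowel 'u'. The stems whose last vowel is 'u' (hufub → fahufub, kigifup → fakigifup) add the prefix fa-.
So gafub → fagafub.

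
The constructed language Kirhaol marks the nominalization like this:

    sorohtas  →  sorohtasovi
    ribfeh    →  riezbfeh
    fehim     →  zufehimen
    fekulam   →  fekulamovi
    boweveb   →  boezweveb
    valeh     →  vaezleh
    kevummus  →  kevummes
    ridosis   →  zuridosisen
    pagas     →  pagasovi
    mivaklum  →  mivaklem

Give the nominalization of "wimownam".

"wimownam" has last vowel 'a'. The stems whose last vowel is 'a' (sorohtas → sorohtasovi, fekulam → fekulamovi, pagas → pagasovi) add -ovi.
So wimownam → wimownamovi.

wimownamovi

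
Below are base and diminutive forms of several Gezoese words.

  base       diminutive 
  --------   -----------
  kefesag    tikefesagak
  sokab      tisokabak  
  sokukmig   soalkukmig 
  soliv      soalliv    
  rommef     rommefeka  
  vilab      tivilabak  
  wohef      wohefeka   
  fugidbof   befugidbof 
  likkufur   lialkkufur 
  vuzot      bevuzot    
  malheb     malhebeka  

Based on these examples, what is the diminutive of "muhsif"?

fugidbof and wohef both end in -f yet inflect differently (befugidbof, wohefeka), so the final letter is not what conditions the rule; the last vowel is.
"muhsif" has last vowel 'i'. The stems whose last vowel is 'i' (sokukmig → soalkukmig, soliv → soalliv) insert -al- after the first vowel.
The other patterns: stems whose last vowel is 'a' add ti- … -ak around the stem; stems whose last vowel is 'o' add the prefix be-; stems whose last vowel is 'e' add -eka.
So muhsif → mualhsif.

mualhsif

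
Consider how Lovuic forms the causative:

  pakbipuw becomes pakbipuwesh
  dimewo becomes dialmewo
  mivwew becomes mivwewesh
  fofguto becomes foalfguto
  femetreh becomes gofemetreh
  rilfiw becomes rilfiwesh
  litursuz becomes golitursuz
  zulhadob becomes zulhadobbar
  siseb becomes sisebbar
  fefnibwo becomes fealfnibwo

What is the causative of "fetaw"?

fetawesh

siseb and mivwew both have last vowel 'e' yet inflect differently (sisebbar, mivwewesh), so the last vowel is not what conditions the rule; the final letter is.
"fetaw" ends in -w. The stems ending in -w (pakbipuw → pakbipuwesh, rilfiw → rilfiwesh, mivwew → mivwewesh) add -esh.
The other patterns: stems ending in -b double the final consonant and add -ar; stems ending in -o insert -al- after the first vowel; stems ending in -h or -z add the prefix go-.
So fetaw → fetawesh.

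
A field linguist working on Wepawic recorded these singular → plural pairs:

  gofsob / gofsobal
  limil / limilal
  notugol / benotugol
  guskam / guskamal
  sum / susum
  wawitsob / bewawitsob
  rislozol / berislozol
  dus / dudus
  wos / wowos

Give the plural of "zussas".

zussasal

sum and guskam both end in -m yet inflect differently (susum, guskamal), so the final letter is not what conditions the rule; the number of vowels is.
"zussas" has 2 vowels. The stems with 2 vowels (guskam → guskamal, gofsob → gofsobal, limil → limilal) add -al.
The other patterns: stems with 1 vowel repeat the first consonant+vowel as a prefix; stems with 3 vowels add the prefix be-.
So zussas → zussasal.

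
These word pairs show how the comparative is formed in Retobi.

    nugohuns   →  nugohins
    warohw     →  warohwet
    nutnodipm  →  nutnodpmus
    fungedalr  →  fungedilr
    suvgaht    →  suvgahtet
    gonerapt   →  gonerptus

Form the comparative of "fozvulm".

gonerapt and suvgaht both end in -t yet inflect differently (gonerptus, suvgahtet), so the final letter is not what conditions the rule; the second-to-last letter is.
"fozvulm" has second-to-last letter 'l'. The one such stem in the data (fungedalr → fungedilr) changes the last vowel to 'i' (as does nugohuns), so the same rule applies.
The other patterns: stems whose second-to-last letter is 'p' delete the last vowel and add -us; stems whose second-to-last letter is 'h' add -et.
So fozvulm → fozvilm.

fozvilm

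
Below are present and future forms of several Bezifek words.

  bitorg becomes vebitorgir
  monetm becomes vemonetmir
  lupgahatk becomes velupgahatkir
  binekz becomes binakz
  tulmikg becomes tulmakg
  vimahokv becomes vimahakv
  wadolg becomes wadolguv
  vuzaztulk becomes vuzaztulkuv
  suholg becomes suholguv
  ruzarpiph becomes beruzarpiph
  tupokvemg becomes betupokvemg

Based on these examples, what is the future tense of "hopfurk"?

vehopfurkir

"hopfurk" has second-to-last letter 'r'. The one such stem in the data (bitorg → vebitorgir) adds ve- … -ir around the stem, so the same rule applies.
The other patterns: stems whose second-to-last letter is 'k' change the last vowel to 'a'; stems whose second-to-last letter is 'l' add -uv; stems whose second-to-last letter is 'm' or 'p' add the prefix be-.
So hopfurk → vehopfurkir.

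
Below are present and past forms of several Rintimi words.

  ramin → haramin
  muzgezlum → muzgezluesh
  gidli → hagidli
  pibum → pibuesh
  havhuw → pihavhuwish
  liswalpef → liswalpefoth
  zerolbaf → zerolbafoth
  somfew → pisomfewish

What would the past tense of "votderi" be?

havotderi

havhuw and pibum both have last vowel 'u' yet inflect differently (pihavhuwish, pibuesh), so the last vowel is not what conditions the rule; the final letter is.
"votderi" ends in -i. The one such stem in the data (gidli → hagidli) adds the prefix ha-, so the same rule applies.
So votderi → havotderi.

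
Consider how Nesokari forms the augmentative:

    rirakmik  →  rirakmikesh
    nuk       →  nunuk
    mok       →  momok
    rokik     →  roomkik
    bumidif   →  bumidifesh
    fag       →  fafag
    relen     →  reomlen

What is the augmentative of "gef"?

"gef" has 1 vowel. The stems with 1 vowel (nuk → nunuk, mok → momok, fag → fafag) repeat the first consonant+vowel as a prefix.
So gef → gegef.

gegef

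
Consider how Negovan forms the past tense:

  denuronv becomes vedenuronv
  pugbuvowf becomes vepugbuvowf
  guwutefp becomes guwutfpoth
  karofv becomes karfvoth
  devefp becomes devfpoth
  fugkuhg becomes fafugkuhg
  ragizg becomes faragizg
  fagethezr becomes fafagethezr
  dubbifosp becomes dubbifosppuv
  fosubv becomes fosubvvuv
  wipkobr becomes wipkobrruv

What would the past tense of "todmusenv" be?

vetodmusenv

denuronv and karofv both end in -v yet inflect differently (vedenuronv, karfvoth), so the final letter is not what conditions the rule; the second-to-last letter is.
"todmusenv" has second-to-last letter 'n'. The one such stem in the data (denuronv → vedenuronv) adds the prefix ve-, so the same rule applies.
The other patterns: stems whose second-to-last letter is 'f' delete the last vowel and add -oth; stems whose second-to-last letter is 'h' or 'z' add the prefix fa-; stems whose second-to-last letter is 'b' or 's' double the final consonant and add -uv.
So todmusenv → vetodmusenv.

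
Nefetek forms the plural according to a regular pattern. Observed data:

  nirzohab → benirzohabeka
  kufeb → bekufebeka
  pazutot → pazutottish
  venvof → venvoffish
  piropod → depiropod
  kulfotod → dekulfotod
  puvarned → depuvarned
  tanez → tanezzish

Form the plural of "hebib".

puvarned and kufeb both have last vowel 'e' yet inflect differently (depuvarned, bekufebeka), so the last vowel is not what conditions the rule; the final letter is.
"hebib" ends in -b. The stems ending in -b (kufeb → bekufebeka, nirzohab → benirzohabeka) add be- … -eka around the stem.
The other patterns: stems ending in -d add the prefix de-; stems ending in -f, -t or -z double the final consonant and add -ish.
So hebib → behebibeka.

behebibeka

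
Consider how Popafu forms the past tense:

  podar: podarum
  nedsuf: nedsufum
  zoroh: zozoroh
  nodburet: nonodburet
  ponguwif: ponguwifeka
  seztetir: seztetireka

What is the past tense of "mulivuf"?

mulivufum

ponguwif and nedsuf both end in -f yet inflect differently (ponguwifeka, nedsufum), so the final letter is not what conditions the rule; the last vowel is.
"mulivuf" has last vowel 'u'. The one such stem in the data (nedsuf → nedsufum) adds -um, so the same rule applies.
So mulivuf → mulivufum.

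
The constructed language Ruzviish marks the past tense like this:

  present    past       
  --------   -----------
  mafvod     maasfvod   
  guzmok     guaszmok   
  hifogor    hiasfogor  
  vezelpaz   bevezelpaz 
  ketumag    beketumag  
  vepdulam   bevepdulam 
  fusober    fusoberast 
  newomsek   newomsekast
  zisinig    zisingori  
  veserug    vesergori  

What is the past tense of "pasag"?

"pasag" has last vowel 'a'. The stems whose last vowel is 'a' (vezelpaz → bevezelpaz, ketumag → beketumag, vepdulam → bevepdulam) add the prefix be-.
The other patterns: stems whose last vowel is 'o' insert -as- after the first vowel; stems whose last vowel is 'e' add -ast; stems whose last vowel is 'i' or 'u' delete the last vowel and add -ori.
So pasag → bepasag.

bepasag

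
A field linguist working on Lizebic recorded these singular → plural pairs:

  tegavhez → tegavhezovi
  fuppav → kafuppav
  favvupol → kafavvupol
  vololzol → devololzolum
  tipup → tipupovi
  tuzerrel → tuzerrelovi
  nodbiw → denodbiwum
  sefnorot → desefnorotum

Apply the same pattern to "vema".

tuzerrel and favvupol both end in -l yet inflect differently (tuzerrelovi, kafavvupol), so the final letter is not what conditions the rule; the first letter is.
"vema" begins with v-. The one such stem in the data (vololzol → devololzolum) adds de- … -um around the stem, so the same rule applies.
So vema → devemaum.

devemaum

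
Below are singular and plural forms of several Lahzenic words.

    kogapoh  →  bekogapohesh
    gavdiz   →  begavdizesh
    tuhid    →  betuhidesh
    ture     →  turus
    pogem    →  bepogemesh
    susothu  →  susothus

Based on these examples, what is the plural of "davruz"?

"davruz" ends in a consonant. The stems ending in a consonant (gavdiz → begavdizesh, pogem → bepogemesh, tuhid → betuhidesh) add be- … -esh around the stem.
So davruz → bedavruzesh.

bedavruzesh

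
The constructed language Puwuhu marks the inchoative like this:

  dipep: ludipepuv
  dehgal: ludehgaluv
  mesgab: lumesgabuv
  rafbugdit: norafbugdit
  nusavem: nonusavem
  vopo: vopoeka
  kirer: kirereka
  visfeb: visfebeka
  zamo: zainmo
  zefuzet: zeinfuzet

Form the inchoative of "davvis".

ludavvisuv

mesgab and visfeb both end in -b yet inflect differently (lumesgabuv, visfebeka), so the final letter is not what conditions the rule; the first letter is.
"davvis" begins with d-. The stems beginning with d- (dipep → ludipepuv, dehgal → ludehgaluv) add lu- … -uv around the stem.
So davvis → ludavvisuv.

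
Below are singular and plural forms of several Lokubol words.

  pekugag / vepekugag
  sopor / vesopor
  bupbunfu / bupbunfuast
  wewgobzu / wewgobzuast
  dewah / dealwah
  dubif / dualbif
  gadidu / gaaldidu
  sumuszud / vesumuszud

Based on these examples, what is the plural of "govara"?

gadidu and wewgobzu both end in -u yet inflect differently (gaaldidu, wewgobzuast), so the final letter is not what conditions the rule; the first letter is.
"govara" begins with g-. The one such stem in the data (gadidu → gaaldidu) inserts -al- after the first vowel (as do dewah, dubif), so the same rule applies.
So govara → goalvara.

goalvara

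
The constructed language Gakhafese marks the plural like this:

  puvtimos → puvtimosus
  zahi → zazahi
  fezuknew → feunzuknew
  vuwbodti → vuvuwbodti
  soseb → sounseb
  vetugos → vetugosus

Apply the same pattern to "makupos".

vetugos and vuwbodti both begin with v- yet inflect differently (vetugosus, vuvuwbodti), so the first letter is not what conditions the rule; the final letter is.
"makupos" ends in -s. The stems ending in -s (vetugos → vetugosus, puvtimos → puvtimosus) add -us.
The other patterns: stems ending in -i repeat the first consonant+vowel as a prefix; stems ending in -b or -w insert -un- after the first vowel.
So makupos → makuposus.

makuposus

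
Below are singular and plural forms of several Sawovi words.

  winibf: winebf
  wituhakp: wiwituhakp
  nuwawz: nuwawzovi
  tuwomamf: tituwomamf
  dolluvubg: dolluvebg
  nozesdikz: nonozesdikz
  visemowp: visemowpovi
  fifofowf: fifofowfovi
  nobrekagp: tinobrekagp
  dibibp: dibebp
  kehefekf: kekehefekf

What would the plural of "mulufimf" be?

fifofowf and winibf both end in -f yet inflect differently (fifofowfovi, winebf), so the final letter is not what conditions the rule; the second-to-last letter is.
"mulufimf" has second-to-last letter 'm'. The one such stem in the data (tuwomamf → tituwomamf) adds the prefix ti-, so the same rule applies.
So mulufimf → timulufimf.

timulufimf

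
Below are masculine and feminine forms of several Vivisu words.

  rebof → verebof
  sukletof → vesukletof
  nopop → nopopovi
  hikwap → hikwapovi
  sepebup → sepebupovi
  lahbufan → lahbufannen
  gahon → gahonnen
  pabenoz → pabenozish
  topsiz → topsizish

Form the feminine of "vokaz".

vokazish

rebof and nopop both have last vowel 'o' yet inflect differently (verebof, nopopovi), so the last vowel is not what conditions the rule; the final letter is.
"vokaz" ends in -z. The stems ending in -z (pabenoz → pabenozish, topsiz → topsizish) add -ish.
So vokaz → vokazish.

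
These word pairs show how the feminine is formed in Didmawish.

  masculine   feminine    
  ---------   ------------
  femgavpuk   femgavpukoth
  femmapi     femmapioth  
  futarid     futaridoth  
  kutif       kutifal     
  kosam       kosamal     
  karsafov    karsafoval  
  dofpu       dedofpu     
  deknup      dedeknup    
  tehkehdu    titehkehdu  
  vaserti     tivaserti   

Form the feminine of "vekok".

tivekok

dofpu and tehkehdu both end in -u yet inflect differently (dedofpu, titehkehdu), so the final letter is not what conditions the rule; the first letter is.
"vekok" begins with v-. The one such stem in the data (vaserti → tivaserti) adds the prefix ti-, so the same rule applies.
So vekok → tivekok.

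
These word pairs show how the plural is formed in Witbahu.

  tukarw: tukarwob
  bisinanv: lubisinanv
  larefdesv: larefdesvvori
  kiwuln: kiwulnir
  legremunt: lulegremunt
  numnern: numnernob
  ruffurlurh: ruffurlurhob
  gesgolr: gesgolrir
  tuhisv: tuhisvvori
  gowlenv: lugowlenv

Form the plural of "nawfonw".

lunawfonw

tuhisv and bisinanv both end in -v yet inflect differently (tuhisvvori, lubisinanv), so the final letter is not what conditions the rule; the second-to-last letter is.
"nawfonw" has second-to-last letter 'n'. The stems whose second-to-last letter is 'n' (legremunt → lulegremunt, bisinanv → lubisinanv, gowlenv → lugowlenv) add the prefix lu-.
So nawfonw → lunawfonw.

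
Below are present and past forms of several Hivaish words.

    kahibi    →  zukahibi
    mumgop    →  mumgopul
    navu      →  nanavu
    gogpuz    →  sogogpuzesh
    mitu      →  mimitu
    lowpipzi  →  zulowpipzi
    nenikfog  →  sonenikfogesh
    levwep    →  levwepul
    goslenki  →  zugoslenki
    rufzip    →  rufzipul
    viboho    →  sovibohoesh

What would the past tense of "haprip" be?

goslenki and rufzip both have last vowel 'i' yet inflect differently (zugoslenki, rufzipul), so the last vowel is not what conditions the rule; the final letter is.
"haprip" ends in -p. The stems ending in -p (mumgop → mumgopul, rufzip → rufzipul, levwep → levwepul) add -ul.
The other patterns: stems ending in -i add the prefix zu-; stems ending in -u repeat the first consonant+vowel as a prefix; stems ending in -g, -o or -z add so- … -esh around the stem.
So haprip → hapripul.

hapripul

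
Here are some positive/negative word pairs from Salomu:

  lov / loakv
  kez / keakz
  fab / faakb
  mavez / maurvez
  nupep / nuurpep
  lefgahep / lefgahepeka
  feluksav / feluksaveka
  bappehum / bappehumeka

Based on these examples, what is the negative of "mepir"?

"mepir" has 2 vowels. The stems with 2 vowels (mavez → maurvez, nupep → nuurpep) insert -ur- after the first vowel.
So mepir → meurpir.

meurpir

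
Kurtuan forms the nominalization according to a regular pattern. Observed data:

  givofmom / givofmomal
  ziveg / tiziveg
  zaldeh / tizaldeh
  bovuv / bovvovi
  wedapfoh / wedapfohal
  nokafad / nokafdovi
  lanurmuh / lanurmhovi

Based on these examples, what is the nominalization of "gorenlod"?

wedapfoh and zaldeh both end in -h yet inflect differently (wedapfohal, tizaldeh), so the final letter is not what conditions the rule; the last vowel is.
"gorenlod" has last vowel 'o'. The stems whose last vowel is 'o' (wedapfoh → wedapfohal, givofmom → givofmomal) add -al.
So gorenlod → gorenlodal.

gorenlodal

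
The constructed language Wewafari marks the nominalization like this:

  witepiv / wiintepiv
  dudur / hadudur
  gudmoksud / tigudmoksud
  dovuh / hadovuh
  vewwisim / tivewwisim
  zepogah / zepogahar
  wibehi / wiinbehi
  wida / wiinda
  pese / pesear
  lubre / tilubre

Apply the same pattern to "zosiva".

zepogah and dovuh both end in -h yet inflect differently (zepogahar, hadovuh), so the final letter is not what conditions the rule; the first letter is.
"zosiva" begins with z-. The one such stem in the data (zepogah → zepogahar) adds -ar, so the same rule applies.
The other patterns: stems beginning with w- insert -in- after the first vowel; stems beginning with d- add the prefix ha-; stems beginning with g-, l- or v- add the prefix ti-.
So zosiva → zosivaar.

zosivaar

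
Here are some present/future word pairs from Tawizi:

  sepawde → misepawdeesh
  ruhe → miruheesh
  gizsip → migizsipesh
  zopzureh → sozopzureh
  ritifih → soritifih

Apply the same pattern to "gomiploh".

sogomiploh

"gomiploh" ends in -h. The stems ending in -h (zopzureh → sozopzureh, ritifih → soritifih) add the prefix so-.
The other pattern: stems ending in -e or -p add mi- … -esh around the stem.
So gomiploh → sogomiploh.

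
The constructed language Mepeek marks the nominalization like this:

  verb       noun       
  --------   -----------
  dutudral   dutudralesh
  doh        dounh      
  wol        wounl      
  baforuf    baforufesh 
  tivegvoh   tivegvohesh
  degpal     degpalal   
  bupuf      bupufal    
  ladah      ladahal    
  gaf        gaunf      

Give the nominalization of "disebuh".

"disebuh" has 3 vowels. The stems with 3 vowels (dutudral → dutudralesh, baforuf → baforufesh, tivegvoh → tivegvohesh) add -esh.
The other patterns: stems with 1 vowel insert -un- after the first vowel; stems with 2 vowels add -al.
So disebuh → disebuhesh.

disebuhesh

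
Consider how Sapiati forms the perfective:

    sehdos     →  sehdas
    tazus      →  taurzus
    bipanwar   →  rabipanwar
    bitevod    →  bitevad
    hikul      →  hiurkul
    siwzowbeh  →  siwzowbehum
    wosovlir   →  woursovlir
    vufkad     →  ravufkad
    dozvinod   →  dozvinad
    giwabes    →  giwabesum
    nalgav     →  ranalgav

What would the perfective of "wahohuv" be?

waurhohuv

sehdos and giwabes both end in -s yet inflect differently (sehdas, giwabesum), so the final letter is not what conditions the rule; the last vowel is.
"wahohuv" has last vowel 'u'. The stems whose last vowel is 'u' (hikul → hiurkul, tazus → taurzus) insert -ur- after the first vowel.
So wahohuv → waurhohuv.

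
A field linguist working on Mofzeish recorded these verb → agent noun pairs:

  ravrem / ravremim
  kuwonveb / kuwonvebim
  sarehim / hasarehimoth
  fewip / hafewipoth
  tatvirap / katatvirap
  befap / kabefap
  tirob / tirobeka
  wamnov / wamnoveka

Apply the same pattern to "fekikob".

fekikobeka

ravrem and sarehim both end in -m yet inflect differently (ravremim, hasarehimoth), so the final letter is not what conditions the rule; the last vowel is.
"fekikob" has last vowel 'o'. The stems whose last vowel is 'o' (tirob → tirobeka, wamnov → wamnoveka) add -eka.
So fekikob → fekikobeka.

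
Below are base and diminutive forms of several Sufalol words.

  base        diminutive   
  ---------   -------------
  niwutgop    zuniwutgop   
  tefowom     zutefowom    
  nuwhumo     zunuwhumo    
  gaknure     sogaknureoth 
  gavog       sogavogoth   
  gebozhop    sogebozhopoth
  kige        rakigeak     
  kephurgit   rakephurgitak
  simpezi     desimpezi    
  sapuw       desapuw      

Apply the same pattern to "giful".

sogifuloth

niwutgop and gebozhop both end in -p yet inflect differently (zuniwutgop, sogebozhopoth), so the final letter is not what conditions the rule; the first letter is.
"giful" begins with g-. The stems beginning with g- (gaknure → sogaknureoth, gavog → sogavogoth, gebozhop → sogebozhopoth) add so- … -oth around the stem.
So giful → sogifuloth.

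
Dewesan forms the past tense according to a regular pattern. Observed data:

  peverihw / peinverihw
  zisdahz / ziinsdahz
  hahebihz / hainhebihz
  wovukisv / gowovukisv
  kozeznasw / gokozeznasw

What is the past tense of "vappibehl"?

vainppibehl

peverihw and kozeznasw both end in -w yet inflect differently (peinverihw, gokozeznasw), so the final letter is not what conditions the rule; the second-to-last letter is.
"vappibehl" has second-to-last letter 'h'. The stems whose second-to-last letter is 'h' (zisdahz → ziinsdahz, hahebihz → hainhebihz, peverihw → peinverihw) insert -in- after the first vowel.
So vappibehl → vainppibehl.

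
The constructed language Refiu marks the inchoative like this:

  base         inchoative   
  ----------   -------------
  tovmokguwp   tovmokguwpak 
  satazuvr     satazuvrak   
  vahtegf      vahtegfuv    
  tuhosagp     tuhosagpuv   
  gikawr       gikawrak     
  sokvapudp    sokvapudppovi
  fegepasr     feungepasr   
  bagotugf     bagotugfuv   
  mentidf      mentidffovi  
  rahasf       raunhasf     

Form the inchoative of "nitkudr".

bagotugf and rahasf both end in -f yet inflect differently (bagotugfuv, raunhasf), so the final letter is not what conditions the rule; the second-to-last letter is.
"nitkudr" has second-to-last letter 'd'. The stems whose second-to-last letter is 'd' (mentidf → mentidffovi, sokvapudp → sokvapudppovi) double the final consonant and add -ovi.
The other patterns: stems whose second-to-last letter is 'g' add -uv; stems whose second-to-last letter is 's' insert -un- after the first vowel; stems whose second-to-last letter is 'v' or 'w' add -ak.
So nitkudr → nitkudrrovi.

nitkudrrovi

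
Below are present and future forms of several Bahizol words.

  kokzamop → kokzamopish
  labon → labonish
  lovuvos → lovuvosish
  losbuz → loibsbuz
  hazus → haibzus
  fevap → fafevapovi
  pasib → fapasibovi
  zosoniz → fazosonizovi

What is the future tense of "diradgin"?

fadiradginovi

lovuvos and hazus both end in -s yet inflect differently (lovuvosish, haibzus), so the final letter is not what conditions the rule; the last vowel is.
"diradgin" has last vowel 'i'. The stems whose last vowel is 'i' (pasib → fapasibovi, zosoniz → fazosonizovi) add fa- … -ovi around the stem.
The other patterns: stems whose last vowel is 'o' add -ish; stems whose last vowel is 'u' insert -ib- after the first vowel.
So diradgin → fadiradginovi.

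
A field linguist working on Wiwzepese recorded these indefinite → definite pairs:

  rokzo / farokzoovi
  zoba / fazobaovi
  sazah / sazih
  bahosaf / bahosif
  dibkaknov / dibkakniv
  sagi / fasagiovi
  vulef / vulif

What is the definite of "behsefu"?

"behsefu" ends in a vowel. The stems ending in a vowel (sagi → fasagiovi, rokzo → farokzoovi, zoba → fazobaovi) add fa- … -ovi around the stem.
The other pattern: stems ending in a consonant change the last vowel to 'i'.
So behsefu → fabehsefuovi.

fabehsefuovi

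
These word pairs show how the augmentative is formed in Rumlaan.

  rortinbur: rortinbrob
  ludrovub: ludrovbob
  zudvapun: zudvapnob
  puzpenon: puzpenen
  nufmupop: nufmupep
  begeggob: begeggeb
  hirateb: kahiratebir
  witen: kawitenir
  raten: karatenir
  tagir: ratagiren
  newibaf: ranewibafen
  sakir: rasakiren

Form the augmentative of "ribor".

zudvapun and puzpenon both end in -n yet inflect differently (zudvapnob, puzpenen), so the final letter is not what conditions the rule; the last vowel is.
"ribor" has last vowel 'o'. The stems whose last vowel is 'o' (puzpenon → puzpenen, nufmupop → nufmupep, begeggob → begeggeb) change the last vowel to 'e'.
The other patterns: stems whose last vowel is 'u' delete the last vowel and add -ob; stems whose last vowel is 'e' add ka- … -ir around the stem; stems whose last vowel is 'a' or 'i' add ra- … -en around the stem.
So ribor → riber.

riber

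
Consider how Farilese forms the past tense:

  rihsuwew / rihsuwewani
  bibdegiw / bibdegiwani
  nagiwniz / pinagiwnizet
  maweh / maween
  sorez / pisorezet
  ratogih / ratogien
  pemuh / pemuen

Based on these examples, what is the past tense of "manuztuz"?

pimanuztuzet

"manuztuz" ends in -z. The stems ending in -z (nagiwniz → pinagiwnizet, sorez → pisorezet) add pi- … -et around the stem.
The other patterns: stems ending in -w add -ani; stems ending in -h drop the final letter and add -en.
So manuztuz → pimanuztuzet.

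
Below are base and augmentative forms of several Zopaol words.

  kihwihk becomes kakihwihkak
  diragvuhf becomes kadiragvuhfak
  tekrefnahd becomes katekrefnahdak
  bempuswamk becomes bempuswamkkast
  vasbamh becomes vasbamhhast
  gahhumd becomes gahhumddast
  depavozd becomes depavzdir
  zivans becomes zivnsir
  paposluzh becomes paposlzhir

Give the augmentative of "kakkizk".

kakkzkir

"kakkizk" has second-to-last letter 'z'. The stems whose second-to-last letter is 'z' (depavozd → depavzdir, paposluzh → paposlzhir) delete the last vowel and add -ir.
So kakkizk → kakkzkir.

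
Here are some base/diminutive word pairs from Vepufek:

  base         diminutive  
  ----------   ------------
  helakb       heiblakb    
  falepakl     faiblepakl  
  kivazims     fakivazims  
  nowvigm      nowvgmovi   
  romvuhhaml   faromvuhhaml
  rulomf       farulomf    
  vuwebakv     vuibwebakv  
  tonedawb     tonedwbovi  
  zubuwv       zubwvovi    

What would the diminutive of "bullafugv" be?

bullafgvovi

falepakl and romvuhhaml both end in -l yet inflect differently (faiblepakl, faromvuhhaml), so the final letter is not what conditions the rule; the second-to-last letter is.
"bullafugv" has second-to-last letter 'g'. The one such stem in the data (nowvigm → nowvgmovi) deletes the last vowel and adds -ovi (as do zubuwv, tonedawb), so the same rule applies.
So bullafugv → bullafgvovi.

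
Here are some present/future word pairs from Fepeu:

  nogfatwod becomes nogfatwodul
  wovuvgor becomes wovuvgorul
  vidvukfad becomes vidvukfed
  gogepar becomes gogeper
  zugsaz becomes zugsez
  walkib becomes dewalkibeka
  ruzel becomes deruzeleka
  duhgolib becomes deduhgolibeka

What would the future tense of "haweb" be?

dehawebeka

nogfatwod and vidvukfad both end in -d yet inflect differently (nogfatwodul, vidvukfed), so the final letter is not what conditions the rule; the last vowel is.
"haweb" has last vowel 'e'. The one such stem in the data (ruzel → deruzeleka) adds de- … -eka around the stem, so the same rule applies.
The other patterns: stems whose last vowel is 'o' add -ul; stems whose last vowel is 'a' change the last vowel to 'e'.
So haweb → dehawebeka.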